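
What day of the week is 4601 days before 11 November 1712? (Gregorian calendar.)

First find the weekday of Nov 11, 1712. Doomsday rule: the anchor day for the 1700s is Sunday. For year 12: 12÷12 = 1 r 0, and 0÷4 = 0, so 1+0+0 = 1.
Sunday + 1 ≡ Monday — that's 1712's doomsday.
In November the doomsday date is Nov 7.
Nov 11 is 4 days after Nov 7; 4 mod 7 = 4, so Monday + 4 = Friday.
4601 mod 7 = 2, so 4601 days before a Friday is Friday − 2 = Wednesday.

Wednesday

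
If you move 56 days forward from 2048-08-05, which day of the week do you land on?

Wednesday

First find the weekday of Aug 5, 2048. Doomsday rule: the anchor day for the 2000s is Tuesday. For year 48: 48÷12 = 4 r 0, and 0÷4 = 0, so 4+0+0 = 4.
Tuesday + 4 ≡ Saturday — that's 2048's doomsday.
In August the doomsday date is Aug 8.
Aug 5 is 3 days before Aug 8; 3 mod 7 = 3, so Saturday − 3 = Wednesday.
56 mod 7 = 0, so 56 days after a Wednesday is Wednesday + 0 = Wednesday.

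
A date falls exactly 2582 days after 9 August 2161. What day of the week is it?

Saturday

First find the weekday of Aug 9, 2161. Doomsday rule: the anchor day for the 2100s is Sunday. For year 61: 61÷12 = 5 r 1, and 1÷4 = 0, so 5+1+0 = 6.
Sunday + 6 ≡ Saturday — that's 2161's doomsday.
In August the doomsday date is Aug 8.
Aug 9 is 1 day after Aug 8; 1 mod 7 = 1, so Saturday + 1 = Sunday.
2582 mod 7 = 6, so 2582 days after a Sunday is Sunday + 6 = Saturday.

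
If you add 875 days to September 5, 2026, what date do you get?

January 27, 2029

+365 (one year) → Sep 5, 2027 (510 left).
+366 (one year; includes Feb 29, 2028) → Sep 5, 2028 (144 left).
Sep has 30 days: +26 → Oct 1, 2028 (118 left).
Oct has 31 days: +31 → Nov 1, 2028 (87 left).
Nov has 30 days: +30 → Dec 1, 2028 (57 left).
Dec has 31 days: +31 → Jan 1, 2029 (26 left).
+26 → Jan 27, 2029.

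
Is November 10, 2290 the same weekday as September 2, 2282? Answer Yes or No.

No

From Sep 2, 2282 to Nov 10, 2290 is 2991 days.
2991 mod 7 = 2, so they are different weekdays.
(Sep 2, 2282 is a Saturday; Nov 10, 2290 is a Monday.)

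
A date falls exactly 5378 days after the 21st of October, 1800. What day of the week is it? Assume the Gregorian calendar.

Oct 21, 1800 is a Tuesday.
5378 mod 7 = 2, so 5378 days after a Tuesday is Tuesday + 2 = Thursday.

Thursday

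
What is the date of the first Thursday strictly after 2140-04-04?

Apr 4, 2140 is a Monday.
From Monday to the next Thursday is 3 days.
Apr 4, 2140 + 3 = Apr 7, 2140.

April 7, 2140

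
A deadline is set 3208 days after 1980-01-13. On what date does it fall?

+366 (one year; includes Feb 29, 1980) → Jan 13, 1981 (2842 left).
+365 (one year) → Jan 13, 1982 (2477 left).
+365 (one year) → Jan 13, 1983 (2112 left).
+365 (one year) → Jan 13, 1984 (1747 left).
+366 (one year; includes Feb 29, 1984) → Jan 13, 1985 (1381 left).
+365 (one year) → Jan 13, 1986 (1016 left).
+365 (one year) → Jan 13, 1987 (651 left).
+365 (one year) → Jan 13, 1988 (286 left).
Jan has 31 days: +19 → Feb 1, 1988 (267 left).
Feb has 29 days: +29 → Mar 1, 1988 (238 left).
Mar has 31 days: +31 → Apr 1, 1988 (207 left).
Apr has 30 days: +30 → May 1, 1988 (177 left).
May has 31 days: +31 → Jun 1, 1988 (146 left).
Jun has 30 days: +30 → Jul 1, 1988 (116 left).
Jul has 31 days: +31 → Aug 1, 1988 (85 left).
Aug has 31 days: +31 → Sep 1, 1988 (54 left).
Sep has 30 days: +30 → Oct 1, 1988 (24 left).
+24 → Oct 25, 1988.

October 25, 1988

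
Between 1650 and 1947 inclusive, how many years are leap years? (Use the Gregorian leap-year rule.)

Multiples of 4 in [1650,1947]: 74.
Of those, multiples of 100: 3 (not leap unless ÷400).
Multiples of 400: 0.
Leap years = 74 − 3 + 0 = 71.

71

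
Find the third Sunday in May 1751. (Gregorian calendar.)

May 1, 1751 is a Saturday.
The first Sunday is therefore May 2 (1 days later).
The third Sunday is 2 + 2×7 = May 16.

May 16, 1751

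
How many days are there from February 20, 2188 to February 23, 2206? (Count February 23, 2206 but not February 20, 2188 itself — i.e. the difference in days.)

6577

Feb 20, 2188 → Feb 20, 2189: 366 days (Feb 29, 2188 is in that span).
Feb 20, 2189 → Feb 20, 2190: 365 days.
Feb 20, 2190 → Feb 20, 2191: 365 days.
Feb 20, 2191 → Feb 20, 2192: 365 days.
Feb 20, 2192 → Feb 20, 2193: 366 days (Feb 29, 2192 is in that span).
Feb 20, 2193 → Feb 20, 2194: 365 days.
Feb 20, 2194 → Feb 20, 2195: 365 days.
Feb 20, 2195 → Feb 20, 2196: 365 days.
Feb 20, 2196 → Feb 20, 2197: 366 days (Feb 29, 2196 is in that span).
Feb 20, 2197 → Feb 20, 2198: 365 days.
Feb 20, 2198 → Feb 20, 2199: 365 days.
Feb 20, 2199 → Feb 20, 2200: 365 days.
Feb 20, 2200 → Feb 20, 2201: 365 days.
Feb 20, 2201 → Feb 20, 2202: 365 days.
Feb 20, 2202 → Feb 20, 2203: 365 days.
Feb 20, 2203 → Feb 20, 2204: 365 days.
Feb 20, 2204 → Feb 20, 2205: 366 days (Feb 29, 2204 is in that span).
Feb 20, 2205 → Mar 20, 2205: 28 days (February has 28).
Mar 20, 2205 → Apr 20, 2205: 31 days (March has 31).
Apr 20, 2205 → May 20, 2205: 30 days (April has 30).
May 20, 2205 → Jun 20, 2205: 31 days (May has 31).
Jun 20, 2205 → Jul 20, 2205: 30 days (June has 30).
Jul 20, 2205 → Aug 20, 2205: 31 days (July has 31).
Aug 20, 2205 → Sep 20, 2205: 31 days (August has 31).
Sep 20, 2205 → Oct 20, 2205: 30 days (September has 30).
Oct 20, 2205 → Nov 20, 2205: 31 days (October has 31).
Nov 20, 2205 → Dec 20, 2205: 30 days (November has 30).
Dec 20, 2205 → Jan 20, 2206: 31 days (December has 31).
Jan 20, 2206 → Feb 20, 2206: 31 days (January has 31).
Feb 20, 2206 → Feb 23, 2206: 3 days.
Total: 6577 days.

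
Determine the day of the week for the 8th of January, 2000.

Saturday

Doomsday rule: the anchor day for the 2000s is Tuesday. For year 00: 0÷12 = 0 r 0, and 0÷4 = 0, so 0+0+0 = 0.
Tuesday + 0 ≡ Tuesday — that's 2000's doomsday.
In January the doomsday date is Jan 4 (2000 is a leap year (divisible by 400)).
Jan 8 is 4 days after Jan 4; 4 mod 7 = 4, so Tuesday + 4 = Saturday.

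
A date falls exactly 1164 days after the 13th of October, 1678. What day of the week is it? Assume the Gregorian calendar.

Saturday

Oct 13, 1678 is a Thursday.
1164 mod 7 = 2, so 1164 days after a Thursday is Thursday + 2 = Saturday.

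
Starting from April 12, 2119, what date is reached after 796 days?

+366 (one year; includes Feb 29, 2120) → Apr 12, 2120 (430 left).
+365 (one year) → Apr 12, 2121 (65 left).
Apr has 30 days: +19 → May 1, 2121 (46 left).
May has 31 days: +31 → Jun 1, 2121 (15 left).
+15 → Jun 16, 2121.

June 16, 2121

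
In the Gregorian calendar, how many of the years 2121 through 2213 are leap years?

Multiples of 4 in [2121,2213]: 23.
Of those, multiples of 100: 1 (not leap unless ÷400).
Multiples of 400: 0.
Leap years = 23 − 1 + 0 = 22.

22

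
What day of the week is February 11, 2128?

Doomsday rule: the anchor day for the 2100s is Sunday. For year 28: 28÷12 = 2 r 4, and 4÷4 = 1, so 2+4+1 = 7.
Sunday + 7 ≡ Sunday — that's 2128's doomsday.
In February the doomsday date is Feb 29 (2128 is a leap year (divisible by 4)).
Feb 11 is 18 days before Feb 29; 18 mod 7 = 4, so Sunday − 4 = Wednesday.

Wednesday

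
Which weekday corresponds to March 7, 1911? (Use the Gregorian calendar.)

January 1, 1911 is a Sunday.
Jan 1, 1911 → Feb 1, 1911: 31 days (January has 31).
Feb 1, 1911 → Mar 1, 1911: 28 days (February has 28).
Mar 1, 1911 → Mar 7, 1911: 6 days.
Total: 65 days.
65 mod 7 = 2, so Sunday + 2 = Tuesday.

Tuesday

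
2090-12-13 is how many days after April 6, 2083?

Apr 6, 2083 → Apr 6, 2084: 366 days (Feb 29, 2084 is in that span).
Apr 6, 2084 → Apr 6, 2085: 365 days.
Apr 6, 2085 → Apr 6, 2086: 365 days.
Apr 6, 2086 → Apr 6, 2087: 365 days.
Apr 6, 2087 → Apr 6, 2088: 366 days (Feb 29, 2088 is in that span).
Apr 6, 2088 → Apr 6, 2089: 365 days.
Apr 6, 2089 → Apr 6, 2090: 365 days.
Apr 6, 2090 → May 6, 2090: 30 days (April has 30).
May 6, 2090 → Jun 6, 2090: 31 days (May has 31).
Jun 6, 2090 → Jul 6, 2090: 30 days (June has 30).
Jul 6, 2090 → Aug 6, 2090: 31 days (July has 31).
Aug 6, 2090 → Sep 6, 2090: 31 days (August has 31).
Sep 6, 2090 → Oct 6, 2090: 30 days (September has 30).
Oct 6, 2090 → Nov 6, 2090: 31 days (October has 31).
Nov 6, 2090 → Dec 6, 2090: 30 days (November has 30).
Dec 6, 2090 → Dec 13, 2090: 7 days.
Total: 2808 days.

2808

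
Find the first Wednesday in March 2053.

March 1, 2053 is a Saturday.
The first Wednesday is therefore March 5 (4 days later).

March 5, 2053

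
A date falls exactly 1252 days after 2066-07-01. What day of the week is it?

Wednesday

First find the weekday of Jul 1, 2066. Doomsday rule: the anchor day for the 2000s is Tuesday. For year 66: 66÷12 = 5 r 6, and 6÷4 = 1, so 5+6+1 = 12.
Tuesday + 12 ≡ Sunday — that's 2066's doomsday.
In July the doomsday date is Jul 11.
Jul 1 is 10 days before Jul 11; 10 mod 7 = 3, so Sunday − 3 = Thursday.
1252 mod 7 = 6, so 1252 days after a Thursday is Thursday + 6 = Wednesday.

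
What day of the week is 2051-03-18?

Saturday

January 1, 2051 is a Sunday.
Jan 1, 2051 → Feb 1, 2051: 31 days (January has 31).
Feb 1, 2051 → Mar 1, 2051: 28 days (February has 28).
Mar 1, 2051 → Mar 18, 2051: 17 days.
Total: 76 days.
76 mod 7 = 6, so Sunday + 6 = Saturday.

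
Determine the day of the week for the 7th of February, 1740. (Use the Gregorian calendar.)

Sunday

Doomsday rule: the anchor day for the 1700s is Sunday. For year 40: 40÷12 = 3 r 4, and 4÷4 = 1, so 3+4+1 = 8.
Sunday + 8 ≡ Monday — that's 1740's doomsday.
In February the doomsday date is Feb 29 (1740 is a leap year (divisible by 4)).
Feb 7 is 22 days before Feb 29; 22 mod 7 = 1, so Monday − 1 = Sunday.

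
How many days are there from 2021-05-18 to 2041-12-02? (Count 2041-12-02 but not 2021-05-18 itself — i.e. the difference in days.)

7503

May 18, 2021 → May 18, 2022: 365 days.
May 18, 2022 → May 18, 2023: 365 days.
May 18, 2023 → May 18, 2024: 366 days (Feb 29, 2024 is in that span).
May 18, 2024 → May 18, 2025: 365 days.
May 18, 2025 → May 18, 2026: 365 days.
May 18, 2026 → May 18, 2027: 365 days.
May 18, 2027 → May 18, 2028: 366 days (Feb 29, 2028 is in that span).
May 18, 2028 → May 18, 2029: 365 days.
May 18, 2029 → May 18, 2030: 365 days.
May 18, 2030 → May 18, 2031: 365 days.
May 18, 2031 → May 18, 2032: 366 days (Feb 29, 2032 is in that span).
May 18, 2032 → May 18, 2033: 365 days.
May 18, 2033 → May 18, 2034: 365 days.
May 18, 2034 → May 18, 2035: 365 days.
May 18, 2035 → May 18, 2036: 366 days (Feb 29, 2036 is in that span).
May 18, 2036 → May 18, 2037: 365 days.
May 18, 2037 → May 18, 2038: 365 days.
May 18, 2038 → May 18, 2039: 365 days.
May 18, 2039 → May 18, 2040: 366 days (Feb 29, 2040 is in that span).
May 18, 2040 → May 18, 2041: 365 days.
May 18, 2041 → Jun 18, 2041: 31 days (May has 31).
Jun 18, 2041 → Jul 18, 2041: 30 days (June has 30).
Jul 18, 2041 → Aug 18, 2041: 31 days (July has 31).
Aug 18, 2041 → Sep 18, 2041: 31 days (August has 31).
Sep 18, 2041 → Oct 18, 2041: 30 days (September has 30).
Oct 18, 2041 → Nov 18, 2041: 31 days (October has 31).
Nov 18, 2041 → Dec 2, 2041: 14 days.
Total: 7503 days.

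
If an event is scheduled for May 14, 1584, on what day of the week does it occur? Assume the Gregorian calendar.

Doomsday rule: the anchor day for the 1500s is Wednesday. For year 84: 84÷12 = 7 r 0, and 0÷4 = 0, so 7+0+0 = 7.
Wednesday + 7 ≡ Wednesday — that's 1584's doomsday.
In May the doomsday date is May 9.
May 14 is 5 days after May 9; 5 mod 7 = 5, so Wednesday + 5 = Monday.

Monday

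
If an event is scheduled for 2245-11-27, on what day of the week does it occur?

Doomsday rule: the anchor day for the 2200s is Friday. For year 45: 45÷12 = 3 r 9, and 9÷4 = 2, so 3+9+2 = 14.
Friday + 14 ≡ Friday — that's 2245's doomsday.
In November the doomsday date is Nov 7.
Nov 27 is 20 days after Nov 7; 20 mod 7 = 6, so Friday + 6 = Thursday.

Thursday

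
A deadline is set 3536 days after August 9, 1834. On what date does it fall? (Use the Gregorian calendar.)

+365 (one year) → Aug 9, 1835 (3171 left).
+366 (one year; includes Feb 29, 1836) → Aug 9, 1836 (2805 left).
+365 (one year) → Aug 9, 1837 (2440 left).
+365 (one year) → Aug 9, 1838 (2075 left).
+365 (one year) → Aug 9, 1839 (1710 left).
+366 (one year; includes Feb 29, 1840) → Aug 9, 1840 (1344 left).
+365 (one year) → Aug 9, 1841 (979 left).
+365 (one year) → Aug 9, 1842 (614 left).
+365 (one year) → Aug 9, 1843 (249 left).
Aug has 31 days: +23 → Sep 1, 1843 (226 left).
Sep has 30 days: +30 → Oct 1, 1843 (196 left).
Oct has 31 days: +31 → Nov 1, 1843 (165 left).
Nov has 30 days: +30 → Dec 1, 1843 (135 left).
Dec has 31 days: +31 → Jan 1, 1844 (104 left).
Jan has 31 days: +31 → Feb 1, 1844 (73 left).
Feb has 29 days: +29 → Mar 1, 1844 (44 left).
Mar has 31 days: +31 → Apr 1, 1844 (13 left).
+13 → Apr 14, 1844.

April 14, 1844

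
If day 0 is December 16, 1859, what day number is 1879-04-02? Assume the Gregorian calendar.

7047

Dec 16, 1859 → Dec 16, 1860: 366 days (Feb 29, 1860 is in that span).
Dec 16, 1860 → Dec 16, 1861: 365 days.
Dec 16, 1861 → Dec 16, 1862: 365 days.
Dec 16, 1862 → Dec 16, 1863: 365 days.
Dec 16, 1863 → Dec 16, 1864: 366 days (Feb 29, 1864 is in that span).
Dec 16, 1864 → Dec 16, 1865: 365 days.
Dec 16, 1865 → Dec 16, 1866: 365 days.
Dec 16, 1866 → Dec 16, 1867: 365 days.
Dec 16, 1867 → Dec 16, 1868: 366 days (Feb 29, 1868 is in that span).
Dec 16, 1868 → Dec 16, 1869: 365 days.
Dec 16, 1869 → Dec 16, 1870: 365 days.
Dec 16, 1870 → Dec 16, 1871: 365 days.
Dec 16, 1871 → Dec 16, 1872: 366 days (Feb 29, 1872 is in that span).
Dec 16, 1872 → Dec 16, 1873: 365 days.
Dec 16, 1873 → Dec 16, 1874: 365 days.
Dec 16, 1874 → Dec 16, 1875: 365 days.
Dec 16, 1875 → Dec 16, 1876: 366 days (Feb 29, 1876 is in that span).
Dec 16, 1876 → Dec 16, 1877: 365 days.
Dec 16, 1877 → Dec 16, 1878: 365 days.
Dec 16, 1878 → Jan 16, 1879: 31 days (December has 31).
Jan 16, 1879 → Feb 16, 1879: 31 days (January has 31).
Feb 16, 1879 → Mar 16, 1879: 28 days (February has 28).
Mar 16, 1879 → Apr 2, 1879: 17 days.
Total: 7047 days.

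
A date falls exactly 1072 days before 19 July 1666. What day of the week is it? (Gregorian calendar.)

Sunday

First find the weekday of Jul 19, 1666. Doomsday rule: the anchor day for the 1600s is Tuesday. For year 66: 66÷12 = 5 r 6, and 6÷4 = 1, so 5+6+1 = 12.
Tuesday + 12 ≡ Sunday — that's 1666's doomsday.
In July the doomsday date is Jul 11.
Jul 19 is 8 days after Jul 11; 8 mod 7 = 1, so Sunday + 1 = Monday.
1072 mod 7 = 1, so 1072 days before a Monday is Monday − 1 = Sunday.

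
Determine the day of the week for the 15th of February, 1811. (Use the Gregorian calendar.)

Friday

Doomsday rule: the anchor day for the 1800s is Friday. For year 11: 11÷12 = 0 r 11, and 11÷4 = 2, so 0+11+2 = 13.
Friday + 13 ≡ Thursday — that's 1811's doomsday.
In February the doomsday date is Feb 28 (1811 is not a leap year).
Feb 15 is 13 days before Feb 28; 13 mod 7 = 6, so Thursday − 6 = Friday.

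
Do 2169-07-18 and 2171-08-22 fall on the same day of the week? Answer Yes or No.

From Jul 18, 2169 to Aug 22, 2171 is 765 days.
765 mod 7 = 2, so they are different weekdays.
(Jul 18, 2169 is a Tuesday; Aug 22, 2171 is a Thursday.)

No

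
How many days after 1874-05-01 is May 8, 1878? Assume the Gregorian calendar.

1468

May 1, 1874 → May 1, 1875: 365 days.
May 1, 1875 → May 1, 1876: 366 days (Feb 29, 1876 is in that span).
May 1, 1876 → May 1, 1877: 365 days.
May 1, 1877 → Jun 1, 1877: 31 days (May has 31).
Jun 1, 1877 → Jul 1, 1877: 30 days (June has 30).
Jul 1, 1877 → Aug 1, 1877: 31 days (July has 31).
Aug 1, 1877 → Sep 1, 1877: 31 days (August has 31).
Sep 1, 1877 → Oct 1, 1877: 30 days (September has 30).
Oct 1, 1877 → Nov 1, 1877: 31 days (October has 31).
Nov 1, 1877 → Dec 1, 1877: 30 days (November has 30).
Dec 1, 1877 → Jan 1, 1878: 31 days (December has 31).
Jan 1, 1878 → Feb 1, 1878: 31 days (January has 31).
Feb 1, 1878 → Mar 1, 1878: 28 days (February has 28).
Mar 1, 1878 → Apr 1, 1878: 31 days (March has 31).
Apr 1, 1878 → May 1, 1878: 30 days (April has 30).
May 1, 1878 → May 8, 1878: 7 days.
Total: 1468 days.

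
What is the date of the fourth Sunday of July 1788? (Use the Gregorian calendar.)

July 1, 1788 is a Tuesday.
The first Sunday is therefore July 6 (5 days later).
The fourth Sunday is 6 + 3×7 = July 27.

July 27, 1788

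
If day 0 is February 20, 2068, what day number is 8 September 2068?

Feb 20, 2068 → Mar 20, 2068: 29 days (February has 29).
Mar 20, 2068 → Apr 20, 2068: 31 days (March has 31).
Apr 20, 2068 → May 20, 2068: 30 days (April has 30).
May 20, 2068 → Jun 20, 2068: 31 days (May has 31).
Jun 20, 2068 → Jul 20, 2068: 30 days (June has 30).
Jul 20, 2068 → Aug 20, 2068: 31 days (July has 31).
Aug 20, 2068 → Sep 8, 2068: 19 days.
Total: 201 days.

201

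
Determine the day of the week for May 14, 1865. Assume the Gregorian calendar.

Sunday

Doomsday rule: the anchor day for the 1800s is Friday. For year 65: 65÷12 = 5 r 5, and 5÷4 = 1, so 5+5+1 = 11.
Friday + 11 ≡ Tuesday — that's 1865's doomsday.
In May the doomsday date is May 9.
May 14 is 5 days after May 9; 5 mod 7 = 5, so Tuesday + 5 = Sunday.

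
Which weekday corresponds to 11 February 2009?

Wednesday

January 1, 2009 is a Thursday.
Jan 1, 2009 → Feb 1, 2009: 31 days (January has 31).
Feb 1, 2009 → Feb 11, 2009: 10 days.
Total: 41 days.
41 mod 7 = 6, so Thursday + 6 = Wednesday.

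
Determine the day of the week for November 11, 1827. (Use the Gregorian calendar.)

January 1, 1827 is a Monday.
Jan 1, 1827 → Feb 1, 1827: 31 days (January has 31).
Feb 1, 1827 → Mar 1, 1827: 28 days (February has 28).
Mar 1, 1827 → Apr 1, 1827: 31 days (March has 31).
Apr 1, 1827 → May 1, 1827: 30 days (April has 30).
May 1, 1827 → Jun 1, 1827: 31 days (May has 31).
Jun 1, 1827 → Jul 1, 1827: 30 days (June has 30).
Jul 1, 1827 → Aug 1, 1827: 31 days (July has 31).
Aug 1, 1827 → Sep 1, 1827: 31 days (August has 31).
Sep 1, 1827 → Oct 1, 1827: 30 days (September has 30).
Oct 1, 1827 → Nov 1, 1827: 31 days (October has 31).
Nov 1, 1827 → Nov 11, 1827: 10 days.
Total: 314 days.
314 mod 7 = 6, so Monday + 6 = Sunday.

Sunday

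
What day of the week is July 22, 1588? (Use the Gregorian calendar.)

Friday

Doomsday rule: the anchor day for the 1500s is Wednesday. For year 88: 88÷12 = 7 r 4, and 4÷4 = 1, so 7+4+1 = 12.
Wednesday + 12 ≡ Monday — that's 1588's doomsday.
In July the doomsday date is Jul 11.
Jul 22 is 11 days after Jul 11; 11 mod 7 = 4, so Monday + 4 = Friday.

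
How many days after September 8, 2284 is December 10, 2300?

Sep 8, 2284 → Sep 8, 2285: 365 days.
Sep 8, 2285 → Sep 8, 2286: 365 days.
Sep 8, 2286 → Sep 8, 2287: 365 days.
Sep 8, 2287 → Sep 8, 2288: 366 days (Feb 29, 2288 is in that span).
Sep 8, 2288 → Sep 8, 2289: 365 days.
Sep 8, 2289 → Sep 8, 2290: 365 days.
Sep 8, 2290 → Sep 8, 2291: 365 days.
Sep 8, 2291 → Sep 8, 2292: 366 days (Feb 29, 2292 is in that span).
Sep 8, 2292 → Sep 8, 2293: 365 days.
Sep 8, 2293 → Sep 8, 2294: 365 days.
Sep 8, 2294 → Sep 8, 2295: 365 days.
Sep 8, 2295 → Sep 8, 2296: 366 days (Feb 29, 2296 is in that span).
Sep 8, 2296 → Sep 8, 2297: 365 days.
Sep 8, 2297 → Sep 8, 2298: 365 days.
Sep 8, 2298 → Sep 8, 2299: 365 days.
Sep 8, 2299 → Sep 8, 2300: 365 days.
Sep 8, 2300 → Oct 8, 2300: 30 days (September has 30).
Oct 8, 2300 → Nov 8, 2300: 31 days (October has 31).
Nov 8, 2300 → Dec 8, 2300: 30 days (November has 30).
Dec 8, 2300 → Dec 10, 2300: 2 days.
Total: 5936 days.

5936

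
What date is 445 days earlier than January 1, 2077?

October 14, 2075

−366 (one year; includes Feb 29, 2076) → Jan 1, 2076 (79 left).
−1 → Dec 31, 2075 (end of Dec, 31 days; 78 left).
−31 → Nov 30, 2075 (end of Nov, 30 days; 47 left).
−30 → Oct 31, 2075 (end of Oct, 31 days; 17 left).
−17 → Oct 14, 2075.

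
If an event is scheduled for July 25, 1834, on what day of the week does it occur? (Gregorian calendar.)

Friday

Doomsday rule: the anchor day for the 1800s is Friday. For year 34: 34÷12 = 2 r 10, and 10÷4 = 2, so 2+10+2 = 14.
Friday + 14 ≡ Friday — that's 1834's doomsday.
In July the doomsday date is Jul 11.
Jul 25 is 14 days after Jul 11; 14 mod 7 = 0, so Friday + 0 = Friday.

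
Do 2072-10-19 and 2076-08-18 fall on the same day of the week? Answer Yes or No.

No

From Oct 19, 2072 to Aug 18, 2076 is 1399 days.
1399 mod 7 = 6, so they are different weekdays.
(Oct 19, 2072 is a Wednesday; Aug 18, 2076 is a Tuesday.)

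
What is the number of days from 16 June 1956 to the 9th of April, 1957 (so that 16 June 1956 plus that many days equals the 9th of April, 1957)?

297

Jun 16, 1956 → Jul 16, 1956: 30 days (June has 30).
Jul 16, 1956 → Aug 16, 1956: 31 days (July has 31).
Aug 16, 1956 → Sep 16, 1956: 31 days (August has 31).
Sep 16, 1956 → Oct 16, 1956: 30 days (September has 30).
Oct 16, 1956 → Nov 16, 1956: 31 days (October has 31).
Nov 16, 1956 → Dec 16, 1956: 30 days (November has 30).
Dec 16, 1956 → Jan 16, 1957: 31 days (December has 31).
Jan 16, 1957 → Feb 16, 1957: 31 days (January has 31).
Feb 16, 1957 → Mar 16, 1957: 28 days (February has 28).
Mar 16, 1957 → Apr 9, 1957: 24 days.
Total: 297 days.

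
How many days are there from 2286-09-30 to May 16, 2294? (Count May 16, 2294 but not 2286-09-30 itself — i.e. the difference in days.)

2785

Sep 30, 2286 → Sep 30, 2287: 365 days.
Sep 30, 2287 → Sep 30, 2288: 366 days (Feb 29, 2288 is in that span).
Sep 30, 2288 → Sep 30, 2289: 365 days.
Sep 30, 2289 → Sep 30, 2290: 365 days.
Sep 30, 2290 → Sep 30, 2291: 365 days.
Sep 30, 2291 → Sep 30, 2292: 366 days (Feb 29, 2292 is in that span).
Sep 30, 2292 → Sep 30, 2293: 365 days.
Sep 30, 2293 → Oct 30, 2293: 30 days (September has 30).
Oct 30, 2293 → Nov 30, 2293: 31 days (October has 31).
Nov 30, 2293 → Dec 30, 2293: 30 days (November has 30).
Dec 30, 2293 → Jan 30, 2294: 31 days (December has 31).
Jan 30, 2294 → Feb 28, 2294: 29 days (January has 31).
Feb 28, 2294 → Mar 28, 2294: 28 days (February has 28).
Mar 28, 2294 → Apr 28, 2294: 31 days (March has 31).
Apr 28, 2294 → May 16, 2294: 18 days.
Total: 2785 days.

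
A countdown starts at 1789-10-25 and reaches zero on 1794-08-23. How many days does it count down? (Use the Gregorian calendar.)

Oct 25, 1789 → Oct 25, 1790: 365 days.
Oct 25, 1790 → Oct 25, 1791: 365 days.
Oct 25, 1791 → Oct 25, 1792: 366 days (Feb 29, 1792 is in that span).
Oct 25, 1792 → Oct 25, 1793: 365 days.
Oct 25, 1793 → Nov 25, 1793: 31 days (October has 31).
Nov 25, 1793 → Dec 25, 1793: 30 days (November has 30).
Dec 25, 1793 → Jan 25, 1794: 31 days (December has 31).
Jan 25, 1794 → Feb 25, 1794: 31 days (January has 31).
Feb 25, 1794 → Mar 25, 1794: 28 days (February has 28).
Mar 25, 1794 → Apr 25, 1794: 31 days (March has 31).
Apr 25, 1794 → May 25, 1794: 30 days (April has 30).
May 25, 1794 → Jun 25, 1794: 31 days (May has 31).
Jun 25, 1794 → Jul 25, 1794: 30 days (June has 30).
Jul 25, 1794 → Aug 23, 1794: 29 days.
Total: 1763 days.

1763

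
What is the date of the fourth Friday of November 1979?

November 1, 1979 is a Thursday.
The first Friday is therefore November 2 (1 days later).
The fourth Friday is 2 + 3×7 = November 23.

November 23, 1979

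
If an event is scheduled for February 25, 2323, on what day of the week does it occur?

Sunday

Doomsday rule: the anchor day for the 2300s is Wednesday. For year 23: 23÷12 = 1 r 11, and 11÷4 = 2, so 1+11+2 = 14.
Wednesday + 14 ≡ Wednesday — that's 2323's doomsday.
In February the doomsday date is Feb 28 (2323 is not a leap year).
Feb 25 is 3 days before Feb 28; 3 mod 7 = 3, so Wednesday − 3 = Sunday.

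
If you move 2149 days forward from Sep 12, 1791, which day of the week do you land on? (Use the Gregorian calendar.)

First find the weekday of Sep 12, 1791. Doomsday rule: the anchor day for the 1700s is Sunday. For year 91: 91÷12 = 7 r 7, and 7÷4 = 1, so 7+7+1 = 15.
Sunday + 15 ≡ Monday — that's 1791's doomsday.
In September the doomsday date is Sep 5.
Sep 12 is 7 days after Sep 5; 7 mod 7 = 0, so Monday + 0 = Monday.
2149 mod 7 = 0, so 2149 days after a Monday is Monday + 0 = Monday.

Monday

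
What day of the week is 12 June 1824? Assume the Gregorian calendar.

Saturday

Doomsday rule: the anchor day for the 1800s is Friday. For year 24: 24÷12 = 2 r 0, and 0÷4 = 0, so 2+0+0 = 2.
Friday + 2 ≡ Sunday — that's 1824's doomsday.
In June the doomsday date is Jun 6.
Jun 12 is 6 days after Jun 6; 6 mod 7 = 6, so Sunday + 6 = Saturday.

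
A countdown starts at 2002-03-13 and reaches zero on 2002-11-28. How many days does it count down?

260

Mar 13, 2002 → Apr 13, 2002: 31 days (March has 31).
Apr 13, 2002 → May 13, 2002: 30 days (April has 30).
May 13, 2002 → Jun 13, 2002: 31 days (May has 31).
Jun 13, 2002 → Jul 13, 2002: 30 days (June has 30).
Jul 13, 2002 → Aug 13, 2002: 31 days (July has 31).
Aug 13, 2002 → Sep 13, 2002: 31 days (August has 31).
Sep 13, 2002 → Oct 13, 2002: 30 days (September has 30).
Oct 13, 2002 → Nov 13, 2002: 31 days (October has 31).
Nov 13, 2002 → Nov 28, 2002: 15 days.
Total: 260 days.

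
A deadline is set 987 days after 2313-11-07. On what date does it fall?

+365 (one year) → Nov 7, 2314 (622 left).
+365 (one year) → Nov 7, 2315 (257 left).
Nov has 30 days: +24 → Dec 1, 2315 (233 left).
Dec has 31 days: +31 → Jan 1, 2316 (202 left).
Jan has 31 days: +31 → Feb 1, 2316 (171 left).
Feb has 29 days: +29 → Mar 1, 2316 (142 left).
Mar has 31 days: +31 → Apr 1, 2316 (111 left).
Apr has 30 days: +30 → May 1, 2316 (81 left).
May has 31 days: +31 → Jun 1, 2316 (50 left).
Jun has 30 days: +30 → Jul 1, 2316 (20 left).
+20 → Jul 21, 2316.

July 21, 2316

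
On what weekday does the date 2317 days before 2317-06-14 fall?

Thursday

Jun 14, 2317 is a Thursday.
2317 mod 7 = 0, so 2317 days before a Thursday is Thursday − 0 = Thursday.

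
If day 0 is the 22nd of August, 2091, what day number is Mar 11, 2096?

Aug 22, 2091 → Aug 22, 2092: 366 days (Feb 29, 2092 is in that span).
Aug 22, 2092 → Aug 22, 2093: 365 days.
Aug 22, 2093 → Aug 22, 2094: 365 days.
Aug 22, 2094 → Aug 22, 2095: 365 days.
Aug 22, 2095 → Sep 22, 2095: 31 days (August has 31).
Sep 22, 2095 → Oct 22, 2095: 30 days (September has 30).
Oct 22, 2095 → Nov 22, 2095: 31 days (October has 31).
Nov 22, 2095 → Dec 22, 2095: 30 days (November has 30).
Dec 22, 2095 → Jan 22, 2096: 31 days (December has 31).
Jan 22, 2096 → Feb 22, 2096: 31 days (January has 31).
Feb 22, 2096 → Mar 11, 2096: 18 days.
Total: 1663 days.

1663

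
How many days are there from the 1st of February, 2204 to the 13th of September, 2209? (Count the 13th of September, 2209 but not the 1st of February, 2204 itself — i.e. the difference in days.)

2051

Feb 1, 2204 → Feb 1, 2205: 366 days (Feb 29, 2204 is in that span).
Feb 1, 2205 → Feb 1, 2206: 365 days.
Feb 1, 2206 → Feb 1, 2207: 365 days.
Feb 1, 2207 → Feb 1, 2208: 365 days.
Feb 1, 2208 → Feb 1, 2209: 366 days (Feb 29, 2208 is in that span).
Feb 1, 2209 → Mar 1, 2209: 28 days (February has 28).
Mar 1, 2209 → Apr 1, 2209: 31 days (March has 31).
Apr 1, 2209 → May 1, 2209: 30 days (April has 30).
May 1, 2209 → Jun 1, 2209: 31 days (May has 31).
Jun 1, 2209 → Jul 1, 2209: 30 days (June has 30).
Jul 1, 2209 → Aug 1, 2209: 31 days (July has 31).
Aug 1, 2209 → Sep 1, 2209: 31 days (August has 31).
Sep 1, 2209 → Sep 13, 2209: 12 days.
Total: 2051 days.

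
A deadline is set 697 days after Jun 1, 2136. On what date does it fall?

April 29, 2138

+365 (one year) → Jun 1, 2137 (332 left).
Jun has 30 days: +30 → Jul 1, 2137 (302 left).
Jul has 31 days: +31 → Aug 1, 2137 (271 left).
Aug has 31 days: +31 → Sep 1, 2137 (240 left).
Sep has 30 days: +30 → Oct 1, 2137 (210 left).
Oct has 31 days: +31 → Nov 1, 2137 (179 left).
Nov has 30 days: +30 → Dec 1, 2137 (149 left).
Dec has 31 days: +31 → Jan 1, 2138 (118 left).
Jan has 31 days: +31 → Feb 1, 2138 (87 left).
Feb has 28 days: +28 → Mar 1, 2138 (59 left).
Mar has 31 days: +31 → Apr 1, 2138 (28 left).
+28 → Apr 29, 2138.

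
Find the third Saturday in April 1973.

April 21, 1973

April 1, 1973 is a Sunday.
The first Saturday is therefore April 7 (6 days later).
The third Saturday is 7 + 2×7 = April 21.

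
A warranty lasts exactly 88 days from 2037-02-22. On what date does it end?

Feb has 28 days: +7 → Mar 1, 2037 (81 left).
Mar has 31 days: +31 → Apr 1, 2037 (50 left).
Apr has 30 days: +30 → May 1, 2037 (20 left).
+20 → May 21, 2037.

May 21, 2037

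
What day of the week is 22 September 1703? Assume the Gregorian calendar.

Saturday

Doomsday rule: the anchor day for the 1700s is Sunday. For year 03: 3÷12 = 0 r 3, and 3÷4 = 0, so 0+3+0 = 3.
Sunday + 3 ≡ Wednesday — that's 1703's doomsday.
In September the doomsday date is Sep 5.
Sep 22 is 17 days after Sep 5; 17 mod 7 = 3, so Wednesday + 3 = Saturday.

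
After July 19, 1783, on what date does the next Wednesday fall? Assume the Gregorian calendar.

July 23, 1783

Jul 19, 1783 is a Saturday.
From Saturday to the next Wednesday is 4 days.
Jul 19, 1783 + 4 = Jul 23, 1783.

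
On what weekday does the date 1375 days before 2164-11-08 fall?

Monday

Nov 8, 2164 is a Thursday.
1375 mod 7 = 3, so 1375 days before a Thursday is Thursday − 3 = Monday.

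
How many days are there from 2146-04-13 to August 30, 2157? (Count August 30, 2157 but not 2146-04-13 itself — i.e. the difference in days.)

Apr 13, 2146 → Apr 13, 2147: 365 days.
Apr 13, 2147 → Apr 13, 2148: 366 days (Feb 29, 2148 is in that span).
Apr 13, 2148 → Apr 13, 2149: 365 days.
Apr 13, 2149 → Apr 13, 2150: 365 days.
Apr 13, 2150 → Apr 13, 2151: 365 days.
Apr 13, 2151 → Apr 13, 2152: 366 days (Feb 29, 2152 is in that span).
Apr 13, 2152 → Apr 13, 2153: 365 days.
Apr 13, 2153 → Apr 13, 2154: 365 days.
Apr 13, 2154 → Apr 13, 2155: 365 days.
Apr 13, 2155 → Apr 13, 2156: 366 days (Feb 29, 2156 is in that span).
Apr 13, 2156 → Apr 13, 2157: 365 days.
Apr 13, 2157 → May 13, 2157: 30 days (April has 30).
May 13, 2157 → Jun 13, 2157: 31 days (May has 31).
Jun 13, 2157 → Jul 13, 2157: 30 days (June has 30).
Jul 13, 2157 → Aug 13, 2157: 31 days (July has 31).
Aug 13, 2157 → Aug 30, 2157: 17 days.
Total: 4157 days.

4157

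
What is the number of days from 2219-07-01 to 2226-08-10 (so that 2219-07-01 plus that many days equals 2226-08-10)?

2597

Jul 1, 2219 → Jul 1, 2220: 366 days (Feb 29, 2220 is in that span).
Jul 1, 2220 → Jul 1, 2221: 365 days.
Jul 1, 2221 → Jul 1, 2222: 365 days.
Jul 1, 2222 → Jul 1, 2223: 365 days.
Jul 1, 2223 → Jul 1, 2224: 366 days (Feb 29, 2224 is in that span).
Jul 1, 2224 → Jul 1, 2225: 365 days.
Jul 1, 2225 → Jul 1, 2226: 365 days.
Jul 1, 2226 → Aug 1, 2226: 31 days (July has 31).
Aug 1, 2226 → Aug 10, 2226: 9 days.
Total: 2597 days.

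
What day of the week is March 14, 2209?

Doomsday rule: the anchor day for the 2200s is Friday. For year 09: 9÷12 = 0 r 9, and 9÷4 = 2, so 0+9+2 = 11.
Friday + 11 ≡ Tuesday — that's 2209's doomsday.
In March the doomsday date is Mar 14.
Mar 14 is the doomsday itself: Tuesday.

Tuesday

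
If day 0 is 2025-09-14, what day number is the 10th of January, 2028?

848

Sep 14, 2025 → Sep 14, 2026: 365 days.
Sep 14, 2026 → Sep 14, 2027: 365 days.
Sep 14, 2027 → Oct 14, 2027: 30 days (September has 30).
Oct 14, 2027 → Nov 14, 2027: 31 days (October has 31).
Nov 14, 2027 → Dec 14, 2027: 30 days (November has 30).
Dec 14, 2027 → Jan 10, 2028: 27 days.
Total: 848 days.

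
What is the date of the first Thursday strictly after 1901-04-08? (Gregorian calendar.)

Apr 8, 1901 is a Monday.
From Monday to the next Thursday is 3 days.
Apr 8, 1901 + 3 = Apr 11, 1901.

April 11, 1901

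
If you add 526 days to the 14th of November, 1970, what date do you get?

April 23, 1972

+365 (one year) → Nov 14, 1971 (161 left).
Nov has 30 days: +17 → Dec 1, 1971 (144 left).
Dec has 31 days: +31 → Jan 1, 1972 (113 left).
Jan has 31 days: +31 → Feb 1, 1972 (82 left).
Feb has 29 days: +29 → Mar 1, 1972 (53 left).
Mar has 31 days: +31 → Apr 1, 1972 (22 left).
+22 → Apr 23, 1972.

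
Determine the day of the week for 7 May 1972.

January 1, 1972 is a Saturday.
Jan 1, 1972 → Feb 1, 1972: 31 days (January has 31).
Feb 1, 1972 → Mar 1, 1972: 29 days (February has 29).
Mar 1, 1972 → Apr 1, 1972: 31 days (March has 31).
Apr 1, 1972 → May 1, 1972: 30 days (April has 30).
May 1, 1972 → May 7, 1972: 6 days.
Total: 127 days.
127 mod 7 = 1, so Saturday + 1 = Sunday.

Sunday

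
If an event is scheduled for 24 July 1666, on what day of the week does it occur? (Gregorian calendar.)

Doomsday rule: the anchor day for the 1600s is Tuesday. For year 66: 66÷12 = 5 r 6, and 6÷4 = 1, so 5+6+1 = 12.
Tuesday + 12 ≡ Sunday — that's 1666's doomsday.
In July the doomsday date is Jul 11.
Jul 24 is 13 days after Jul 11; 13 mod 7 = 6, so Sunday + 6 = Saturday.

Saturday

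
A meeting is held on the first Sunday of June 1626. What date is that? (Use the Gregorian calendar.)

June 7, 1626

June 1, 1626 is a Monday.
The first Sunday is therefore June 7 (6 days later).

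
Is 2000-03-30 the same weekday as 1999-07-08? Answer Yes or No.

Yes

From Jul 8, 1999 to Mar 30, 2000 is 266 days.
266 mod 7 = 0, so they are the same weekday.
(Jul 8, 1999 is a Thursday; Mar 30, 2000 is a Thursday.)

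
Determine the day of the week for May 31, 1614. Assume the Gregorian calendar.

Doomsday rule: the anchor day for the 1600s is Tuesday. For year 14: 14÷12 = 1 r 2, and 2÷4 = 0, so 1+2+0 = 3.
Tuesday + 3 ≡ Friday — that's 1614's doomsday.
In May the doomsday date is May 9.
May 31 is 22 days after May 9; 22 mod 7 = 1, so Friday + 1 = Saturday.

Saturday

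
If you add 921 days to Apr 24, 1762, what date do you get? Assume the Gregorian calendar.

October 31, 1764

+365 (one year) → Apr 24, 1763 (556 left).
+366 (one year; includes Feb 29, 1764) → Apr 24, 1764 (190 left).
Apr has 30 days: +7 → May 1, 1764 (183 left).
May has 31 days: +31 → Jun 1, 1764 (152 left).
Jun has 30 days: +30 → Jul 1, 1764 (122 left).
Jul has 31 days: +31 → Aug 1, 1764 (91 left).
Aug has 31 days: +31 → Sep 1, 1764 (60 left).
Sep has 30 days: +30 → Oct 1, 1764 (30 left).
+30 → Oct 31, 1764.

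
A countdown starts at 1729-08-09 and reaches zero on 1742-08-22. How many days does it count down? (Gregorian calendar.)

4761

Aug 9, 1729 → Aug 9, 1730: 365 days.
Aug 9, 1730 → Aug 9, 1731: 365 days.
Aug 9, 1731 → Aug 9, 1732: 366 days (Feb 29, 1732 is in that span).
Aug 9, 1732 → Aug 9, 1733: 365 days.
Aug 9, 1733 → Aug 9, 1734: 365 days.
Aug 9, 1734 → Aug 9, 1735: 365 days.
Aug 9, 1735 → Aug 9, 1736: 366 days (Feb 29, 1736 is in that span).
Aug 9, 1736 → Aug 9, 1737: 365 days.
Aug 9, 1737 → Aug 9, 1738: 365 days.
Aug 9, 1738 → Aug 9, 1739: 365 days.
Aug 9, 1739 → Aug 9, 1740: 366 days (Feb 29, 1740 is in that span).
Aug 9, 1740 → Aug 9, 1741: 365 days.
Aug 9, 1741 → Sep 9, 1741: 31 days (August has 31).
Sep 9, 1741 → Oct 9, 1741: 30 days (September has 30).
Oct 9, 1741 → Nov 9, 1741: 31 days (October has 31).
Nov 9, 1741 → Dec 9, 1741: 30 days (November has 30).
Dec 9, 1741 → Jan 9, 1742: 31 days (December has 31).
Jan 9, 1742 → Feb 9, 1742: 31 days (January has 31).
Feb 9, 1742 → Mar 9, 1742: 28 days (February has 28).
Mar 9, 1742 → Apr 9, 1742: 31 days (March has 31).
Apr 9, 1742 → May 9, 1742: 30 days (April has 30).
May 9, 1742 → Jun 9, 1742: 31 days (May has 31).
Jun 9, 1742 → Jul 9, 1742: 30 days (June has 30).
Jul 9, 1742 → Aug 9, 1742: 31 days (July has 31).
Aug 9, 1742 → Aug 22, 1742: 13 days.
Total: 4761 days.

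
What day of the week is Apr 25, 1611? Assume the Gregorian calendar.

Doomsday rule: the anchor day for the 1600s is Tuesday. For year 11: 11÷12 = 0 r 11, and 11÷4 = 2, so 0+11+2 = 13.
Tuesday + 13 ≡ Monday — that's 1611's doomsday.
In April the doomsday date is Apr 4.
Apr 25 is 21 days after Apr 4; 21 mod 7 = 0, so Monday + 0 = Monday.

Monday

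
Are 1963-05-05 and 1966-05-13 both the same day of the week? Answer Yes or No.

From May 5, 1963 to May 13, 1966 is 1104 days.
1104 mod 7 = 5, so they are different weekdays.
(May 5, 1963 is a Sunday; May 13, 1966 is a Friday.)

No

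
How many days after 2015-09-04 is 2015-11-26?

83

Sep 4, 2015 → Oct 4, 2015: 30 days (September has 30).
Oct 4, 2015 → Nov 4, 2015: 31 days (October has 31).
Nov 4, 2015 → Nov 26, 2015: 22 days.
Total: 83 days.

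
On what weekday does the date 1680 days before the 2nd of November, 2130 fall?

Nov 2, 2130 is a Thursday.
1680 mod 7 = 0, so 1680 days before a Thursday is Thursday − 0 = Thursday.

Thursday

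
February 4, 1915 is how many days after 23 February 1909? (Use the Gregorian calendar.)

2172

Feb 23, 1909 → Feb 23, 1910: 365 days.
Feb 23, 1910 → Feb 23, 1911: 365 days.
Feb 23, 1911 → Feb 23, 1912: 365 days.
Feb 23, 1912 → Feb 23, 1913: 366 days (Feb 29, 1912 is in that span).
Feb 23, 1913 → Feb 23, 1914: 365 days.
Feb 23, 1914 → Mar 23, 1914: 28 days (February has 28).
Mar 23, 1914 → Apr 23, 1914: 31 days (March has 31).
Apr 23, 1914 → May 23, 1914: 30 days (April has 30).
May 23, 1914 → Jun 23, 1914: 31 days (May has 31).
Jun 23, 1914 → Jul 23, 1914: 30 days (June has 30).
Jul 23, 1914 → Aug 23, 1914: 31 days (July has 31).
Aug 23, 1914 → Sep 23, 1914: 31 days (August has 31).
Sep 23, 1914 → Oct 23, 1914: 30 days (September has 30).
Oct 23, 1914 → Nov 23, 1914: 31 days (October has 31).
Nov 23, 1914 → Dec 23, 1914: 30 days (November has 30).
Dec 23, 1914 → Jan 23, 1915: 31 days (December has 31).
Jan 23, 1915 → Feb 4, 1915: 12 days.
Total: 2172 days.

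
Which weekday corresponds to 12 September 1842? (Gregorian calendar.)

Monday

January 1, 1842 is a Saturday.
Jan 1, 1842 → Feb 1, 1842: 31 days (January has 31).
Feb 1, 1842 → Mar 1, 1842: 28 days (February has 28).
Mar 1, 1842 → Apr 1, 1842: 31 days (March has 31).
Apr 1, 1842 → May 1, 1842: 30 days (April has 30).
May 1, 1842 → Jun 1, 1842: 31 days (May has 31).
Jun 1, 1842 → Jul 1, 1842: 30 days (June has 30).
Jul 1, 1842 → Aug 1, 1842: 31 days (July has 31).
Aug 1, 1842 → Sep 1, 1842: 31 days (August has 31).
Sep 1, 1842 → Sep 12, 1842: 11 days.
Total: 254 days.
254 mod 7 = 2, so Saturday + 2 = Monday.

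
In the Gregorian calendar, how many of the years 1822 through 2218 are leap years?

96

Multiples of 4 in [1822,2218]: 99.
Of those, multiples of 100: 4 (not leap unless ÷400).
Multiples of 400: 1.
Leap years = 99 − 4 + 1 = 96.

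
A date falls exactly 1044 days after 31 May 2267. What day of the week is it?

Saturday

May 31, 2267 is a Friday.
1044 mod 7 = 1, so 1044 days after a Friday is Friday + 1 = Saturday.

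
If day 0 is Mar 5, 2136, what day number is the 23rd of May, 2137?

444

Mar 5, 2136 → Mar 5, 2137: 365 days.
Mar 5, 2137 → Apr 5, 2137: 31 days (March has 31).
Apr 5, 2137 → May 5, 2137: 30 days (April has 30).
May 5, 2137 → May 23, 2137: 18 days.
Total: 444 days.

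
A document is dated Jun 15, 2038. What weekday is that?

Doomsday rule: the anchor day for the 2000s is Tuesday. For year 38: 38÷12 = 3 r 2, and 2÷4 = 0, so 3+2+0 = 5.
Tuesday + 5 ≡ Sunday — that's 2038's doomsday.
In June the doomsday date is Jun 6.
Jun 15 is 9 days after Jun 6; 9 mod 7 = 2, so Sunday + 2 = Tuesday.

Tuesday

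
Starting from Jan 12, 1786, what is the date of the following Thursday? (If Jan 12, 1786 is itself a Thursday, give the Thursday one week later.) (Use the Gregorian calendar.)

January 19, 1786

Jan 12, 1786 is a Thursday.
From Thursday to the next Thursday is 7 days.
Jan 12, 1786 + 7 = Jan 19, 1786.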